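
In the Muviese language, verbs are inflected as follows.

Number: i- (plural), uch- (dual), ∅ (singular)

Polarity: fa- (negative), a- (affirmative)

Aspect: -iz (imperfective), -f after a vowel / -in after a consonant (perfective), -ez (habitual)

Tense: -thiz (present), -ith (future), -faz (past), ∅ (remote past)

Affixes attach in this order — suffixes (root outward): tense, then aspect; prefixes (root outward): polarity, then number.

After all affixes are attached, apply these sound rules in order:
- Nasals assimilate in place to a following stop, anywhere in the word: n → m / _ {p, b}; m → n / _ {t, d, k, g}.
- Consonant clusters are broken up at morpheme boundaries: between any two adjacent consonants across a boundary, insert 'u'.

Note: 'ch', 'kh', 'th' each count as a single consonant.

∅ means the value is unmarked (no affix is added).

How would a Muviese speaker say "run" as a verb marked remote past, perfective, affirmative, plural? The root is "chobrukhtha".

iachobrukhthaf

tense = remote past: zero marking, form stays chobrukhtha.
Attach polarity affirmative a- → achobrukhtha.
Attach number plural i- → iachobrukhtha.
Attach aspect perfective -f (after vowel 'a') → iachobrukhthaf.
Nasal assimilation: no change.
Epenthesis: no change.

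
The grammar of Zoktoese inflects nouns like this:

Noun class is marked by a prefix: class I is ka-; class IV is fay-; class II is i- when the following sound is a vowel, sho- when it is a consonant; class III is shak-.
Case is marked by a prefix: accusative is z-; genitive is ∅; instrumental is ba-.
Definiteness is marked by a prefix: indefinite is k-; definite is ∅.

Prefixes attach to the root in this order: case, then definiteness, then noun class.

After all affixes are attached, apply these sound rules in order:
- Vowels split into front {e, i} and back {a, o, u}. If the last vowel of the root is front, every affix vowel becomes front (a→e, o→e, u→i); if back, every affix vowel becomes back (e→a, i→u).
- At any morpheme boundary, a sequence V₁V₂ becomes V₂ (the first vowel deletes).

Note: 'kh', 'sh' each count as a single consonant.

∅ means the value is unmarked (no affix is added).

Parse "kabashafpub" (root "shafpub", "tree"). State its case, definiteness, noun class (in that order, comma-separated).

Segment: ka-ba-shafpub.
case: ba- → instrumental.
definiteness: ∅ → definite.
noun class: ka- → class I.

instrumental, definite, class I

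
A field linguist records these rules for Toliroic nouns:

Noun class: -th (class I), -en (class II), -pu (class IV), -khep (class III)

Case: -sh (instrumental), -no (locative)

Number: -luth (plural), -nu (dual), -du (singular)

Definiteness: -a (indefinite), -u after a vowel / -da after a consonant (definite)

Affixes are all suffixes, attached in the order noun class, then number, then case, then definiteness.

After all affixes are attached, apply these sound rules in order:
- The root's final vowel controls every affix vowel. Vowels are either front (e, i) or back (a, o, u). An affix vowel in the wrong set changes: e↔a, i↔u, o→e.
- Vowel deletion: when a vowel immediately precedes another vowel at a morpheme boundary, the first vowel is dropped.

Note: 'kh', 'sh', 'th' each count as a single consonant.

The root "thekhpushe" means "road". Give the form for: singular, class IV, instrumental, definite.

Attach noun class class IV -pu → thekhpushepu.
Attach number singular -du → thekhpushepudu.
Attach case instrumental -sh → thekhpushepudush.
Attach definiteness definite -da (after consonant 'sh') → thekhpushepudushda.
Apply vowel harmony: thekhpushepudushda → thekhpushepidishde.
Vowel deletion: no change.

thekhpushepidishde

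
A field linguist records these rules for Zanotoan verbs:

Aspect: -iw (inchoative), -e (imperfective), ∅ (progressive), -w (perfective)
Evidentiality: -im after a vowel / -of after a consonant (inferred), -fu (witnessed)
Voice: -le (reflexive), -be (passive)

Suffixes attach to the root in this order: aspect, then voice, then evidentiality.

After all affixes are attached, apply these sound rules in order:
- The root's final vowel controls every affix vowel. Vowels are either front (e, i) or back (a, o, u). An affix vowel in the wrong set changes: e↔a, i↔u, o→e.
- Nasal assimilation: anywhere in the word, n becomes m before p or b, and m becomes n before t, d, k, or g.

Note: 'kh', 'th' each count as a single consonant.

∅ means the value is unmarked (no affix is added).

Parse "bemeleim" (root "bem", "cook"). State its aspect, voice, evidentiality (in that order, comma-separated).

imperfective, reflexive, inferred

Segment: bem-e-le-im.
aspect: -e → imperfective.
voice: -le → reflexive.
evidentiality: -im/of → inferred.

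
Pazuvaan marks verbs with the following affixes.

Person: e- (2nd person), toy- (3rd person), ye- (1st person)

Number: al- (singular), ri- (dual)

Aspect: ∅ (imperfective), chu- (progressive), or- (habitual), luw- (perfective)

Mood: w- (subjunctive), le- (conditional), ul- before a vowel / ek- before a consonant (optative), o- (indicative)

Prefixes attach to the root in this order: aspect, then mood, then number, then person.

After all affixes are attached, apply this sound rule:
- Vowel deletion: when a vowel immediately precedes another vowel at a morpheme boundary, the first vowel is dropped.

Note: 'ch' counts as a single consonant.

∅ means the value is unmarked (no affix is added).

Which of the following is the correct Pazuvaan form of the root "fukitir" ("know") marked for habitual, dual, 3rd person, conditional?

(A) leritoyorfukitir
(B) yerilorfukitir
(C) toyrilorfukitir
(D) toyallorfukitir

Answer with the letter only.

Attach aspect habitual or- → orfukitir.
Attach mood conditional le- → leorfukitir.
Attach number dual ri- → rileorfukitir.
Attach person 3rd person toy- → toyrileorfukitir.
Apply vowel deletion: toyrileorfukitir → toyrilorfukitir.
So the correct form is toyrilorfukitir, option (C).
(D) toyallorfukitir is wrong: it uses singular instead of dual for number.
(A) leritoyorfukitir is wrong: it has the affixes in the wrong order.
(B) yerilorfukitir is wrong: it uses 1st person instead of 3rd person for person.

C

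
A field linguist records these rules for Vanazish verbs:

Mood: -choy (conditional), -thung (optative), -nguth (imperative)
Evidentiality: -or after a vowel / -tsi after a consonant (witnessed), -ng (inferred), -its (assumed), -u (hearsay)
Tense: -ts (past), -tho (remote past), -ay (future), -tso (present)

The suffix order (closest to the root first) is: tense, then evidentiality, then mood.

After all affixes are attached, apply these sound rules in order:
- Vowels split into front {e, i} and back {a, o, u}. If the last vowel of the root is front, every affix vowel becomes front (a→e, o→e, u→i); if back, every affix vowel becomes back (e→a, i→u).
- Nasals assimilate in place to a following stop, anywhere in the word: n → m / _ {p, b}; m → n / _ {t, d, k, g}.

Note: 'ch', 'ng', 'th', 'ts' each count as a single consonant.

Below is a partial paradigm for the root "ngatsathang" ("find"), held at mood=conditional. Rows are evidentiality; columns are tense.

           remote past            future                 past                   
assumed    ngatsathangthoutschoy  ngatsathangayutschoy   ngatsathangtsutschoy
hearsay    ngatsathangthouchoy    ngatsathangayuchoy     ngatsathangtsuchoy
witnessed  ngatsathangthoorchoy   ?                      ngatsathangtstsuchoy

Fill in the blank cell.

ngatsathangaytsuchoy

Attach tense future -ay → ngatsathangay.
Attach evidentiality witnessed -tsi (after consonant 'y') → ngatsathangaytsi.
Attach mood conditional -choy → ngatsathangaytsichoy.
Apply vowel harmony: ngatsathangaytsichoy → ngatsathangaytsuchoy.
Nasal assimilation: no change.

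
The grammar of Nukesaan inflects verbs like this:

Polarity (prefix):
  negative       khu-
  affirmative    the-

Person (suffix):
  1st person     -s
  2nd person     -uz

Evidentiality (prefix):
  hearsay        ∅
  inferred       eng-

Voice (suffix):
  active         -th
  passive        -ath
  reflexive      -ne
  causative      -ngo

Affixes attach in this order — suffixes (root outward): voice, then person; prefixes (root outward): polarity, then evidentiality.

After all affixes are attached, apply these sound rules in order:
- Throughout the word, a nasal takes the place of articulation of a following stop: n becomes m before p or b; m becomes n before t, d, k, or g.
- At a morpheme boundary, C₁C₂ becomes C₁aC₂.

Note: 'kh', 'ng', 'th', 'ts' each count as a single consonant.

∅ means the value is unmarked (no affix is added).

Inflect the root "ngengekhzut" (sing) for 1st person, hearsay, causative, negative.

Attach polarity negative khu- → khungengekhzut.
Attach voice causative -ngo → khungengekhzutngo.
Attach person 1st person -s → khungengekhzutngos.
evidentiality = hearsay: zero marking, form stays khungengekhzutngos.
Nasal assimilation: no change.
Apply epenthesis: khungengekhzutngos → khungengekhzutangos.

khungengekhzutangos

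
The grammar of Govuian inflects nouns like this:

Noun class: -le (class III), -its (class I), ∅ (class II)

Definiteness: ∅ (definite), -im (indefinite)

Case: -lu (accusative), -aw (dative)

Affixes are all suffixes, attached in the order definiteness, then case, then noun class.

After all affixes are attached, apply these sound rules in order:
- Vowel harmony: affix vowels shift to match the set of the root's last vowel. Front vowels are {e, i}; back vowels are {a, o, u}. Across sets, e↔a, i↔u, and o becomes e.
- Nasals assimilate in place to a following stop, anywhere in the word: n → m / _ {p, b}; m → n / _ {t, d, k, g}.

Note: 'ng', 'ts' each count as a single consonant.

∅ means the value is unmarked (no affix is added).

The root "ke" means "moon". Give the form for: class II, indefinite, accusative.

Attach definiteness indefinite -im → keim.
Attach case accusative -lu → keimlu.
noun class = class II: zero marking, form stays keimlu.
Apply vowel harmony: keimlu → keimli.
Nasal assimilation: no change.

keimli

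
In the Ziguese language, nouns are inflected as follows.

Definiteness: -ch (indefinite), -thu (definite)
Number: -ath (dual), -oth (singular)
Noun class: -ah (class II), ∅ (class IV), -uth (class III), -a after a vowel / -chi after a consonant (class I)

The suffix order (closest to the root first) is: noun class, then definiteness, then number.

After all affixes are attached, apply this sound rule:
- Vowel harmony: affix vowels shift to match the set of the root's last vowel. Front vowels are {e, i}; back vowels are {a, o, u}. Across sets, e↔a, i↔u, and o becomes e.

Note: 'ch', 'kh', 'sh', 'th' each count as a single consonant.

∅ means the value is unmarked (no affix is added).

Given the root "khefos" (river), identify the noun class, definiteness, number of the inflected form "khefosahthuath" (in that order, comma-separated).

class II, definite, dual

Segment: khefos-ah-thu-ath.
noun class: -ah → class II.
definiteness: -thu → definite.
number: -ath → dual.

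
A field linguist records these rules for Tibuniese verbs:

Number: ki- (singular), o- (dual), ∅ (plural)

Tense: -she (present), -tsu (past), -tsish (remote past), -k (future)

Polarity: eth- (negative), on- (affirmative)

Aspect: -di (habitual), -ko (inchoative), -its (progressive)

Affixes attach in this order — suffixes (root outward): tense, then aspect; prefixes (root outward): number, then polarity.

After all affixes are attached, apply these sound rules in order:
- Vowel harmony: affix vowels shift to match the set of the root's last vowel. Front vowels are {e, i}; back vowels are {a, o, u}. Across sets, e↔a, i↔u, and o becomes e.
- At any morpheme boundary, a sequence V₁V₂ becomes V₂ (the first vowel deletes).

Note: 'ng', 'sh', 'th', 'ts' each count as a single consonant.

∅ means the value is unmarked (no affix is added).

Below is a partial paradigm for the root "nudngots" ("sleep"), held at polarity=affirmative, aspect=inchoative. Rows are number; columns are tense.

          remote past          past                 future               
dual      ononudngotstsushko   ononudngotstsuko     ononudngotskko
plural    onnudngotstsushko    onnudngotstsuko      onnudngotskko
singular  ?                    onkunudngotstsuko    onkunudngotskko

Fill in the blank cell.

onkunudngotstsushko

Attach number singular ki- → kinudngots.
Attach tense remote past -tsish → kinudngotstsish.
Attach polarity affirmative on- → onkinudngotstsish.
Attach aspect inchoative -ko → onkinudngotstsishko.
Apply vowel harmony: onkinudngotstsishko → onkunudngotstsushko.
Vowel deletion: no change.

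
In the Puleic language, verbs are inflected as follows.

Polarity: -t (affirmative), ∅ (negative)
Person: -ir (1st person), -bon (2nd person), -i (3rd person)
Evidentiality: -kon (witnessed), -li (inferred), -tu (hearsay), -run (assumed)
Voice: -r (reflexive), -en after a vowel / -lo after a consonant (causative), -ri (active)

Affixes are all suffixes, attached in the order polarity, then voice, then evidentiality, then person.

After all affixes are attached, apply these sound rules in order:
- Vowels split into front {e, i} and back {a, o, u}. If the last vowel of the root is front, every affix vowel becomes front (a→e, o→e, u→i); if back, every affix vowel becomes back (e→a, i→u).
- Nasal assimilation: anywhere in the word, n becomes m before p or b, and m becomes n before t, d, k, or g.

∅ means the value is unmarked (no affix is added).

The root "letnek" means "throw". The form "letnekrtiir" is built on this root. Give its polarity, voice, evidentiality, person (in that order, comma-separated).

negative, reflexive, hearsay, 1st person

Segment: letnek-r-tu-ir.
polarity: ∅ → negative.
voice: -r → reflexive.
evidentiality: -tu → hearsay.
person: -ir → 1st person.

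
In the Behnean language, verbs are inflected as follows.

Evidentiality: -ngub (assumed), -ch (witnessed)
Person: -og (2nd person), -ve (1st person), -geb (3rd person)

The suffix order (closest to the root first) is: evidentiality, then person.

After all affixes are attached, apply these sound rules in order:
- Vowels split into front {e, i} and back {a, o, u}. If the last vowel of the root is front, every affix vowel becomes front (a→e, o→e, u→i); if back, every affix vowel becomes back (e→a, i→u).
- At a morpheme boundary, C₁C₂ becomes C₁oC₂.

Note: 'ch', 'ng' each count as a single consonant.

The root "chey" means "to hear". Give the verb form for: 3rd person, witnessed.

cheyochogeb

Attach evidentiality witnessed -ch → cheych.
Attach person 3rd person -geb → cheychgeb.
Vowel harmony: no change.
Apply epenthesis: cheychgeb → cheyochogeb.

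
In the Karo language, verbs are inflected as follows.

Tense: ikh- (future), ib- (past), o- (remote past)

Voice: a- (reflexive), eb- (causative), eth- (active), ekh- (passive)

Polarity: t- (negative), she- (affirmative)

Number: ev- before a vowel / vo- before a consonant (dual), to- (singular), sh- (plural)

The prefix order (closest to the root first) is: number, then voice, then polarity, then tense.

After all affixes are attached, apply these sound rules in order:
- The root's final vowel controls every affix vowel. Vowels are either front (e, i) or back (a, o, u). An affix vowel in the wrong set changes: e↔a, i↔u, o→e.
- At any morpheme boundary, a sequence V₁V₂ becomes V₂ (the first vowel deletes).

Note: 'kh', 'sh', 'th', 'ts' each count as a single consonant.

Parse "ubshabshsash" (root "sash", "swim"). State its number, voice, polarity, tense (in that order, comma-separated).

plural, causative, affirmative, past

Segment: ib-she-eb-sh-sash.
number: sh- → plural.
voice: eb- → causative.
polarity: she- → affirmative.
tense: ib- → past.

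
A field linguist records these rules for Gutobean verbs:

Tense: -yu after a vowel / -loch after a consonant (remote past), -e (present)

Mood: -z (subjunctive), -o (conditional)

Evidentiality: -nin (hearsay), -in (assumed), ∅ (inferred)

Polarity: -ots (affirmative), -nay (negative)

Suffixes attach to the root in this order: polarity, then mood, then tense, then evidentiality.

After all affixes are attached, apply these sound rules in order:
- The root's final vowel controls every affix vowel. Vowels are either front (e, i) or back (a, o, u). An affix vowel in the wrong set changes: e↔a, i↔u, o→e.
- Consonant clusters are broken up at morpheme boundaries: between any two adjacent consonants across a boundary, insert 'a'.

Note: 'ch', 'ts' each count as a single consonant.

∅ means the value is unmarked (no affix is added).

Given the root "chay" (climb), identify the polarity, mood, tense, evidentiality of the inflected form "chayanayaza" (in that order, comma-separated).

Segment: chay-nay-z-e.
polarity: -nay → negative.
mood: -z → subjunctive.
tense: -e → present.
evidentiality: ∅ → inferred.

negative, subjunctive, present, inferred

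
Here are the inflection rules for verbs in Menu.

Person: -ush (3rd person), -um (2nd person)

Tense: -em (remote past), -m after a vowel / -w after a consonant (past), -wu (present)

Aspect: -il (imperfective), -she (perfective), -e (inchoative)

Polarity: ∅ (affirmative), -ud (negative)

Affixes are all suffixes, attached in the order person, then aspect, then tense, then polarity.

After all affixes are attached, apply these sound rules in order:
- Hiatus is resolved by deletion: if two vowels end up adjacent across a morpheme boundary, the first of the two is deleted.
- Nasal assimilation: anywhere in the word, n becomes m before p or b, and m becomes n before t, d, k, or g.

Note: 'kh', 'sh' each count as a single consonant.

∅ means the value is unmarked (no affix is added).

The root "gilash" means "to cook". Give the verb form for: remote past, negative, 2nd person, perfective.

gilashumshemud

Attach person 2nd person -um → gilashum.
Attach aspect perfective -she → gilashumshe.
Attach tense remote past -em → gilashumsheem.
Attach polarity negative -ud → gilashumsheemud.
Apply vowel deletion: gilashumsheemud → gilashumshemud.
Nasal assimilation: no change.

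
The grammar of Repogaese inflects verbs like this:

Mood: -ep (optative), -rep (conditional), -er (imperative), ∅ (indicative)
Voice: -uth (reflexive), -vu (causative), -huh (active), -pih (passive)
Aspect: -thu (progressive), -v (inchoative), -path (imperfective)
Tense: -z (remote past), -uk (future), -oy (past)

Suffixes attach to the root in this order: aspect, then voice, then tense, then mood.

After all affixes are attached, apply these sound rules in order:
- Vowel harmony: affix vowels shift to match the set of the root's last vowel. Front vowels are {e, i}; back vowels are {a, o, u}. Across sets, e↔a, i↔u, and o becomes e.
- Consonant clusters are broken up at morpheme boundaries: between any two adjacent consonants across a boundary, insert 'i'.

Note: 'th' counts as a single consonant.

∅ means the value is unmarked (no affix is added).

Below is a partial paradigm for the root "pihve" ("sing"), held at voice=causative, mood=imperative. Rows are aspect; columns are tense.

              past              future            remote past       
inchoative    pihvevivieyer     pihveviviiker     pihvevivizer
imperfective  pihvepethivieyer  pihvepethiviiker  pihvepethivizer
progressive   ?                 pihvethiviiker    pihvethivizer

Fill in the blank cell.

Attach aspect progressive -thu → pihvethu.
Attach voice causative -vu → pihvethuvu.
Attach tense past -oy → pihvethuvuoy.
Attach mood imperative -er → pihvethuvuoyer.
Apply vowel harmony: pihvethuvuoyer → pihvethivieyer.
Epenthesis: no change.

pihvethivieyer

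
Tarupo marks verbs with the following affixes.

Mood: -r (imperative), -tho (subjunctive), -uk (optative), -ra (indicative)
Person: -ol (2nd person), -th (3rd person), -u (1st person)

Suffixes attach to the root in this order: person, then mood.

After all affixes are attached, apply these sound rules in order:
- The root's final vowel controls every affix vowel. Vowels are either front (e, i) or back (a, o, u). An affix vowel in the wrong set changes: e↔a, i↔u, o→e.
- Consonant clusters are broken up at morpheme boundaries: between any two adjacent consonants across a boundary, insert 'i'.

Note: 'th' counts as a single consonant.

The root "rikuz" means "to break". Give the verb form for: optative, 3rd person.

Attach person 3rd person -th → rikuzth.
Attach mood optative -uk → rikuzthuk.
Vowel harmony: no change.
Apply epenthesis: rikuzthuk → rikuzithuk.

rikuzithuk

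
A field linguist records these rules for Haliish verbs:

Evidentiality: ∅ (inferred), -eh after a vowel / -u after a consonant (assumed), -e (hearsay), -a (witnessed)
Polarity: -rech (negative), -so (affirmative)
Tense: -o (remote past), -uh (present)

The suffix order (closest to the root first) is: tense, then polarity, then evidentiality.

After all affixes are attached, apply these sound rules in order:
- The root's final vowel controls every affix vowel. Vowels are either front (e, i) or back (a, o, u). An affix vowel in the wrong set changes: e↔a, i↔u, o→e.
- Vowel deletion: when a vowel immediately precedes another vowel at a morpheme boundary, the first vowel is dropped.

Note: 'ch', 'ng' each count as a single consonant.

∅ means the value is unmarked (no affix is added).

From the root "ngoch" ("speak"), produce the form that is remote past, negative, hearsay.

ngochoracha

Attach tense remote past -o → ngocho.
Attach polarity negative -rech → ngochorech.
Attach evidentiality hearsay -e → ngochoreche.
Apply vowel harmony: ngochoreche → ngochoracha.
Vowel deletion: no change.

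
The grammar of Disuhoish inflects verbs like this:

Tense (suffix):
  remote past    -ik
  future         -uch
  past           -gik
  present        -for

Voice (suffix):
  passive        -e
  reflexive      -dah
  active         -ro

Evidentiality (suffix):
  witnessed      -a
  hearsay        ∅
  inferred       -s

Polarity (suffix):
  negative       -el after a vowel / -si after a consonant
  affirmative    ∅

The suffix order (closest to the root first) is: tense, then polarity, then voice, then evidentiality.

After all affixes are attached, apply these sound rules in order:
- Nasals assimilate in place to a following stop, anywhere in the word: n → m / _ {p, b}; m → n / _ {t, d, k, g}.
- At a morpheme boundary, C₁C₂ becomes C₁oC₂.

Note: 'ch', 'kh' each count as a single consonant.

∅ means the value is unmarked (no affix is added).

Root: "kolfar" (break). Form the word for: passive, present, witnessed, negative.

kolfaroforosiea

Attach tense present -for → kolfarfor.
Attach polarity negative -si (after consonant 'r') → kolfarforsi.
Attach voice passive -e → kolfarforsie.
Attach evidentiality witnessed -a → kolfarforsiea.
Nasal assimilation: no change.
Apply epenthesis: kolfarforsiea → kolfaroforosiea.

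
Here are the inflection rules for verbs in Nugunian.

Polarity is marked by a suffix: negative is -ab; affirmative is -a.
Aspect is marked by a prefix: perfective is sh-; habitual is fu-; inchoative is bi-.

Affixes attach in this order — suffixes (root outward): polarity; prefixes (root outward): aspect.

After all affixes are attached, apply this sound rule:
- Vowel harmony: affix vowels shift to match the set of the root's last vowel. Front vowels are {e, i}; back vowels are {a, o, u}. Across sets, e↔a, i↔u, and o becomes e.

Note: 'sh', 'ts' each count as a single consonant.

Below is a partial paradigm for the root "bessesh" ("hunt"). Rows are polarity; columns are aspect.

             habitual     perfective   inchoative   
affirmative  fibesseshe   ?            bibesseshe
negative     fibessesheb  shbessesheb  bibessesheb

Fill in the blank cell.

Attach polarity affirmative -a → bessesha.
Attach aspect perfective sh- → shbessesha.
Apply vowel harmony: shbessesha → shbesseshe.

shbesseshe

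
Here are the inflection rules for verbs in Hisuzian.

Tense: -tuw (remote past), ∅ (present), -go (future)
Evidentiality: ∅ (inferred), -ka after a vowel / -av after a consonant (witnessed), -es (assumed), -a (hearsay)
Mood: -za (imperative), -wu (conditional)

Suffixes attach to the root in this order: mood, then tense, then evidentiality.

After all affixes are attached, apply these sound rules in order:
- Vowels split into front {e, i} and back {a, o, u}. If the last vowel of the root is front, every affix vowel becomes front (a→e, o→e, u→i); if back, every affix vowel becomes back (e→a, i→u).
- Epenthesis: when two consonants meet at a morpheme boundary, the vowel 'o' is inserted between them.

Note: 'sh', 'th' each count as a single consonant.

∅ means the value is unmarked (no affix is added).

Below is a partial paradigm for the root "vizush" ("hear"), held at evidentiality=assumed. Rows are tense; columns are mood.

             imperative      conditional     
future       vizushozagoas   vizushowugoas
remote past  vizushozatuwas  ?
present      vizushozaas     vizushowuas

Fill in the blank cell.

vizushowutuwas

Attach mood conditional -wu → vizushwu.
Attach tense remote past -tuw → vizushwutuw.
Attach evidentiality assumed -es → vizushwutuwes.
Apply vowel harmony: vizushwutuwes → vizushwutuwas.
Apply epenthesis: vizushwutuwas → vizushowutuwas.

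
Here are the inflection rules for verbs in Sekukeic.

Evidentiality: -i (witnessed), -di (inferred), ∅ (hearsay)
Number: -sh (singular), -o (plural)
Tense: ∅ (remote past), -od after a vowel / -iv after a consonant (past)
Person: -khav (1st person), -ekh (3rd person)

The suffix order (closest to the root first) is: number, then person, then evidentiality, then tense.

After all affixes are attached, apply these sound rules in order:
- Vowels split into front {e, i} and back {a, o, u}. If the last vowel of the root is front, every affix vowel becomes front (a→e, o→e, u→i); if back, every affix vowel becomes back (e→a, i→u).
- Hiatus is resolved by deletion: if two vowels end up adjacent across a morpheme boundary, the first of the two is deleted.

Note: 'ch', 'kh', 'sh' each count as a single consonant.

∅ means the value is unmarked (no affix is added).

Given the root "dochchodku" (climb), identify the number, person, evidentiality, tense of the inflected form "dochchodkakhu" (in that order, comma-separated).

Segment: dochchodku-o-ekh-i.
number: -o → plural.
person: -ekh → 3rd person.
evidentiality: -i → witnessed.
tense: ∅ → remote past.

plural, 3rd person, witnessed, remote past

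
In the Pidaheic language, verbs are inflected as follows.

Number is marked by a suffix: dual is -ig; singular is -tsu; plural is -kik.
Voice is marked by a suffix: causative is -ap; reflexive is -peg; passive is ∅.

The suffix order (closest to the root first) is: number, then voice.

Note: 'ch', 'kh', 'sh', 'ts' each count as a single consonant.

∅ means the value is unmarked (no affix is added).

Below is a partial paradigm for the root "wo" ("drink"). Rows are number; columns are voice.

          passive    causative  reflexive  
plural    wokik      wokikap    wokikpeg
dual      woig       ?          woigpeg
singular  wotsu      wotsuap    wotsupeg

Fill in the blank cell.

woigap

Attach number dual -ig → woig.
Attach voice causative -ap → woigap.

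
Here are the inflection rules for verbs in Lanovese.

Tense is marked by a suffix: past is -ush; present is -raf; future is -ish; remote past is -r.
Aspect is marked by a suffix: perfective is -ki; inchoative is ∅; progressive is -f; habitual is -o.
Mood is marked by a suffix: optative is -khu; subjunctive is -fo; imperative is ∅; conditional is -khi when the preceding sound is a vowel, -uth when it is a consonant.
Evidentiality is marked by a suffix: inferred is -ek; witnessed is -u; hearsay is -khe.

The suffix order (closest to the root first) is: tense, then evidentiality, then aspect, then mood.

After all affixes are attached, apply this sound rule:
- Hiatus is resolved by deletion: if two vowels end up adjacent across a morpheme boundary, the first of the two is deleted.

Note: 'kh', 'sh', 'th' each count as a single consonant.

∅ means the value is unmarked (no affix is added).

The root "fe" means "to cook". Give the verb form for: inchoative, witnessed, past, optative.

Attach tense past -ush → feush.
Attach evidentiality witnessed -u → feushu.
aspect = inchoative: zero marking, form stays feushu.
Attach mood optative -khu → feushukhu.
Apply vowel deletion: feushukhu → fushukhu.

fushukhu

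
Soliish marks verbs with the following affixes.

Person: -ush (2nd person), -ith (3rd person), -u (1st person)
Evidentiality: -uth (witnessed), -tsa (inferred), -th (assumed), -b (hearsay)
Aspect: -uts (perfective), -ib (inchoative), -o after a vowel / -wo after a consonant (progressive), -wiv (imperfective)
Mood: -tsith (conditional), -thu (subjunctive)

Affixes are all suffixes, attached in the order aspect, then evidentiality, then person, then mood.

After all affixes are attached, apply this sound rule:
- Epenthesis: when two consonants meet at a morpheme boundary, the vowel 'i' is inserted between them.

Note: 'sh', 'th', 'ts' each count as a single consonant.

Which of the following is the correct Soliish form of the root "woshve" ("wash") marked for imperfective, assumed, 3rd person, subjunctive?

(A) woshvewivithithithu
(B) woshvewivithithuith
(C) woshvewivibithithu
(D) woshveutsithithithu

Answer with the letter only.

A

Attach aspect imperfective -wiv → woshvewiv.
Attach evidentiality assumed -th → woshvewivth.
Attach person 3rd person -ith → woshvewivthith.
Attach mood subjunctive -thu → woshvewivthiththu.
Apply epenthesis: woshvewivthiththu → woshvewivithithithu.
So the correct form is woshvewivithithithu, option (A).
(C) woshvewivibithithu is wrong: it uses hearsay instead of assumed for evidentiality.
(B) woshvewivithithuith is wrong: it has the affixes in the wrong order.
(D) woshveutsithithithu is wrong: it uses perfective instead of imperfective for aspect.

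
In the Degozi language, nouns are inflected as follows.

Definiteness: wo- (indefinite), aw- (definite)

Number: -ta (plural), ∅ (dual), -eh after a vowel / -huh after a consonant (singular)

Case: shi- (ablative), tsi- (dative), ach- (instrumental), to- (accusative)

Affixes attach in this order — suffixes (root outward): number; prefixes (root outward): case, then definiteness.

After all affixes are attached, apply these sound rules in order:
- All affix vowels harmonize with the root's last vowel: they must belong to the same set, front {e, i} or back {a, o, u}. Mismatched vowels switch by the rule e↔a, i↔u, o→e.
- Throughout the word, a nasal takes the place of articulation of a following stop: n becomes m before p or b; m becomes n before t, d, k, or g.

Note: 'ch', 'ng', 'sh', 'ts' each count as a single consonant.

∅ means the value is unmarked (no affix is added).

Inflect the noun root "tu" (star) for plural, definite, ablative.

Attach number plural -ta → tuta.
Attach case ablative shi- → shituta.
Attach definiteness definite aw- → awshituta.
Apply vowel harmony: awshituta → awshututa.
Nasal assimilation: no change.

awshututa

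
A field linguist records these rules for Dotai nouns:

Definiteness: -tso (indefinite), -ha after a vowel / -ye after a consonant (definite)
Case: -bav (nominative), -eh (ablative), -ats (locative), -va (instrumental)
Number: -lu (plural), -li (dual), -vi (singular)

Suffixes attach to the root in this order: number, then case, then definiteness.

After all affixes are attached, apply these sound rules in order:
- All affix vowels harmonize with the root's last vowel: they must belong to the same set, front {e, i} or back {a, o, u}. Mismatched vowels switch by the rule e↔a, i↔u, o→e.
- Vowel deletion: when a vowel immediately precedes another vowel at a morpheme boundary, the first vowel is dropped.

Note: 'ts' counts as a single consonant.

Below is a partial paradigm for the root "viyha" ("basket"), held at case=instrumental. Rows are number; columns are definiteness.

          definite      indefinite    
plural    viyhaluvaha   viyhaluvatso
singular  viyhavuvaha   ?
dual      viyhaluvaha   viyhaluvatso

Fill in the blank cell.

viyhavuvatso

Attach number singular -vi → viyhavi.
Attach case instrumental -va → viyhaviva.
Attach definiteness indefinite -tso → viyhavivatso.
Apply vowel harmony: viyhavivatso → viyhavuvatso.
Vowel deletion: no change.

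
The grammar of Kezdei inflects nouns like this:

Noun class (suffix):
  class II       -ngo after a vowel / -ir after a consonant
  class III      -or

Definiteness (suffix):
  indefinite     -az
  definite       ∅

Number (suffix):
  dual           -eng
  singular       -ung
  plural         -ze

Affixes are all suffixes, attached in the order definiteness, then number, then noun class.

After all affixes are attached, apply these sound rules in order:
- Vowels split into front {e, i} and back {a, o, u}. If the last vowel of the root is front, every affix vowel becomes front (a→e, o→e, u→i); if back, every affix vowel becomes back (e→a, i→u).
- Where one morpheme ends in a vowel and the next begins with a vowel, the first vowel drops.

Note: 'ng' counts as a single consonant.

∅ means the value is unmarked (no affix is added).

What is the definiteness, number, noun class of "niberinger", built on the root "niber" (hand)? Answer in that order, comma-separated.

Segment: niber-ung-or.
definiteness: ∅ → definite.
number: -ung → singular.
noun class: -or → class III.

definite, singular, class III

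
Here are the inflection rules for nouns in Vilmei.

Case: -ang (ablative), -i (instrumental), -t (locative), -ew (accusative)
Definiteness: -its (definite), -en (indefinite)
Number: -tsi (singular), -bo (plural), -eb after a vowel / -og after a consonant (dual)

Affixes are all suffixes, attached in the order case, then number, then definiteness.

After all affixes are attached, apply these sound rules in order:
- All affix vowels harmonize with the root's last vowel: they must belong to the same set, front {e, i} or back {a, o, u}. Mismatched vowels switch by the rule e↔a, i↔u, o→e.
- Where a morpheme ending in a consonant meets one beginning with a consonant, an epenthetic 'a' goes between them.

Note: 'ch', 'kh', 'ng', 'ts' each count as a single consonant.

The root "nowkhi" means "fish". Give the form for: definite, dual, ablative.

Attach case ablative -ang → nowkhiang.
Attach number dual -og (after consonant 'ng') → nowkhiangog.
Attach definiteness definite -its → nowkhiangogits.
Apply vowel harmony: nowkhiangogits → nowkhiengegits.
Epenthesis: no change.

nowkhiengegits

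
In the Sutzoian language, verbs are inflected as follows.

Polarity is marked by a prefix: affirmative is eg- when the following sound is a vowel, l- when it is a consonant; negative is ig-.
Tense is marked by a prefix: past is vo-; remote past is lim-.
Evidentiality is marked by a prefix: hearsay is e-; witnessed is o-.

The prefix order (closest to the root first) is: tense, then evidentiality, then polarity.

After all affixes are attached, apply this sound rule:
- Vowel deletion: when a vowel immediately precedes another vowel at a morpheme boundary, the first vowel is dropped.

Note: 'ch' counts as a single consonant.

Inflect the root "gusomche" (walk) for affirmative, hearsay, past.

Attach tense past vo- → vogusomche.
Attach evidentiality hearsay e- → evogusomche.
Attach polarity affirmative eg- (before vowel 'e') → egevogusomche.
Vowel deletion: no change.

egevogusomche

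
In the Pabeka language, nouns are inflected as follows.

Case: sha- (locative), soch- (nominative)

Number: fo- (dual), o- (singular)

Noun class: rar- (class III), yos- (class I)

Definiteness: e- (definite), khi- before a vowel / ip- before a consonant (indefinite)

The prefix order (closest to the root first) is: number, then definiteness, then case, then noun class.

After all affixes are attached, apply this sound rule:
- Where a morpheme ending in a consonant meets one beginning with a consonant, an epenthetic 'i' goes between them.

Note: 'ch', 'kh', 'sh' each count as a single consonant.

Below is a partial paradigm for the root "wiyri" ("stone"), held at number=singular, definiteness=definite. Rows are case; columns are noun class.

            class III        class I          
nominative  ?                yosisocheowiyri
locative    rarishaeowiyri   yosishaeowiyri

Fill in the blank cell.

Attach number singular o- → owiyri.
Attach definiteness definite e- → eowiyri.
Attach case nominative soch- → socheowiyri.
Attach noun class class III rar- → rarsocheowiyri.
Apply epenthesis: rarsocheowiyri → rarisocheowiyri.

rarisocheowiyri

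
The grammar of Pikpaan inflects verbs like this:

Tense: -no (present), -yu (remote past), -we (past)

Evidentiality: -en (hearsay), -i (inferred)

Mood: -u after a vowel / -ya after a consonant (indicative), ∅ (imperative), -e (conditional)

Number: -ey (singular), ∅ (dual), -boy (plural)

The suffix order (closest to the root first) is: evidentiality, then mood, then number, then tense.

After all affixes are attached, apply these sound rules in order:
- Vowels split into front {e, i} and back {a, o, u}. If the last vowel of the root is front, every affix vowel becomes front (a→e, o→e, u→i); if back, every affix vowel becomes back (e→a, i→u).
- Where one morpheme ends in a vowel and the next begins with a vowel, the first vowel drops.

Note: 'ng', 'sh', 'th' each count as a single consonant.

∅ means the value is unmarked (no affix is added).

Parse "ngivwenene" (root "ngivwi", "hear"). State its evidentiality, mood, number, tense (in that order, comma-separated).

hearsay, conditional, dual, present

Segment: ngivwi-en-e-no.
evidentiality: -en → hearsay.
mood: -e → conditional.
number: ∅ → dual.
tense: -no → present.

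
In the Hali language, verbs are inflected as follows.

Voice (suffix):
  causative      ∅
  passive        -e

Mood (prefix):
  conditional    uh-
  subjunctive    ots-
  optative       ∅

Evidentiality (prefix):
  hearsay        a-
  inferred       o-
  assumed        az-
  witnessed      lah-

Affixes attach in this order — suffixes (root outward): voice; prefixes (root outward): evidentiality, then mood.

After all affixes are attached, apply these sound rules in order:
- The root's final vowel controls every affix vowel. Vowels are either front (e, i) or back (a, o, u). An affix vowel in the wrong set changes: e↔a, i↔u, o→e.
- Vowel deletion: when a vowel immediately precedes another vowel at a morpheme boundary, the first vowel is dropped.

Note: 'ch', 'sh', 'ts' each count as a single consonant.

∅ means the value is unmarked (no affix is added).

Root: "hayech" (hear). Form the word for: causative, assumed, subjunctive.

etsezhayech

Attach evidentiality assumed az- → azhayech.
voice = causative: zero marking, form stays azhayech.
Attach mood subjunctive ots- → otsazhayech.
Apply vowel harmony: otsazhayech → etsezhayech.
Vowel deletion: no change.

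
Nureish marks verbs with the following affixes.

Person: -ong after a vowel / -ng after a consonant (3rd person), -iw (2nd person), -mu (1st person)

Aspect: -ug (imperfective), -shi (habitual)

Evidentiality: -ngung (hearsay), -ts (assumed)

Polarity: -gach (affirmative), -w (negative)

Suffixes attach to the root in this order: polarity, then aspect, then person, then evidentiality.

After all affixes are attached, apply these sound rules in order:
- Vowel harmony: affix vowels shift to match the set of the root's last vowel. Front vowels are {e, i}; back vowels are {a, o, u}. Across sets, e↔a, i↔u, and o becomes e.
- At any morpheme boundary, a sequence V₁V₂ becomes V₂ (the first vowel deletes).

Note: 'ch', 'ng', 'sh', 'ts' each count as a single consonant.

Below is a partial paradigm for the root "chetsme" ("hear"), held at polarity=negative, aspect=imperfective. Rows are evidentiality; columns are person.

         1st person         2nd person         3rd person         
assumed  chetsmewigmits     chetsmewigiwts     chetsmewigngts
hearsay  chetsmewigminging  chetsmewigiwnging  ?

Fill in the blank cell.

chetsmewigngnging

Attach polarity negative -w → chetsmew.
Attach aspect imperfective -ug → chetsmewug.
Attach person 3rd person -ng (after consonant 'g') → chetsmewugng.
Attach evidentiality hearsay -ngung → chetsmewugngngung.
Apply vowel harmony: chetsmewugngngung → chetsmewigngnging.
Vowel deletion: no change.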